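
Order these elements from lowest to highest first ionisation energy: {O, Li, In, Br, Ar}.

Li is in period 2, group 1; O is in period 2, group 16; Ar is in period 3, group 18; Br is in period 4, group 17; In is in period 5, group 13.
Across a period the outer electron is held more tightly (higher IE₁); down a group it sits in a higher shell, more shielded, and comes off more easily.
Neither a single period nor a single group — weigh both effects.
In > Li: the two effects oppose for this pair; the across-period effect wins (558 vs 520 kJ/mol).
Br > In: relative to In, both the across-period and down-group shifts push Br's first ionization energy up.
O > Br: period and group pull opposite ways; the down-group shift dominates (1314 vs 1140 kJ/mol).
Ar > O: the two effects oppose for this pair; the across-period effect wins (1521 vs 1314 kJ/mol).
Tabulated first ionization energy (kJ/mol): Li 520, O 1314, Ar 1521, Br 1140, In 558.
So from lowest to highest: Li < In < Br < O < Ar.

Li, In, Br, O, Ar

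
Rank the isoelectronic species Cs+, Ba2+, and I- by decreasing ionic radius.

I-, Cs+, Ba2+

All of these have 54 electrons, so size is governed by nuclear charge alone: the more protons, the stronger the pull on the same electron cloud, and the smaller the ion.
Nuclear charges: Ba2+ (Z=56), Cs+ (Z=55), I- (Z=53).
Largest to smallest: I- > Cs+ > Ba2+.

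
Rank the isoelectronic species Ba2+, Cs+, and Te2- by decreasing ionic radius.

All of these have 54 electrons, so size is governed by nuclear charge alone: the more protons, the stronger the pull on the same electron cloud, and the smaller the ion.
Nuclear charges: Ba2+ (Z=56), Cs+ (Z=55), Te2- (Z=52).
Largest to smallest: Te2- > Cs+ > Ba2+.

Te2-, Cs+, Ba2+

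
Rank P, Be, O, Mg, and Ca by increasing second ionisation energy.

Ca, Mg, Be, P, O

The second ionization energy removes an electron from the +1 ion. For each element: P⁺ still has 4 valence electrons; Be⁺ still has 1 valence electron; O⁺ still has 5 valence electrons; Mg⁺ still has 1 valence electron; Ca⁺ still has 1 valence electron.
All are still removing valence electrons, so compare the +1 ions as you would atoms: IE_2 generally rises across a period (higher Z_eff) and falls down a group (larger shell), subject to the usual subshell exceptions.
Valence configurations: P⁺ [Ne]3s²3p², Be⁺ [He]2s¹, O⁺ [He]2s²2p³, Mg⁺ [Ne]3s¹, Ca⁺ [Ar]4s¹.
Approximate IE_2 values (kJ/mol): P 1907, Be 1757, O 3388, Mg 1451, Ca 1145.
Hence IE_2: Ca < Mg < Be < P < O.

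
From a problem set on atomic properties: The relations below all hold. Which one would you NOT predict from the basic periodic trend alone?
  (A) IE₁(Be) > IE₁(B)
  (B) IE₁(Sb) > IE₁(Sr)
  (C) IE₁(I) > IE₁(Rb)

(A)

The general trend: first ionization energy increases across a period and decreases down a group.
(A) Be (period 2, group 2) vs B (period 2, group 13): the stated order contradicts the simple trend.
(B) Sb (period 5, group 15) vs Sr (period 5, group 2): the stated order agrees with the simple trend.
(C) I (period 5, group 17) vs Rb (period 5, group 1): the stated order agrees with the simple trend.
The exception is (A): removing B's lone 2p electron is easier than breaking Be's filled 2s².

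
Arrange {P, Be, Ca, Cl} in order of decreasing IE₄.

Consider each +3 ion: P³⁺ still has 2 valence electrons; Be³⁺ is already 1 electron into the core; Ca³⁺ is already 1 electron into the core; Cl³⁺ still has 4 valence electrons.
Core electrons are held far more tightly than valence electrons, so Ca and Be top the IE_4 order.
Valence configurations: P³⁺ [Ne]3s², Cl³⁺ [Ne]3s²3p².
Approximate IE_4 values (kJ/mol): P 4964, Be 21007, Ca 6491, Cl 5159.
Hence IE_4: P < Cl < Ca < Be.

Be > Ca > Cl > P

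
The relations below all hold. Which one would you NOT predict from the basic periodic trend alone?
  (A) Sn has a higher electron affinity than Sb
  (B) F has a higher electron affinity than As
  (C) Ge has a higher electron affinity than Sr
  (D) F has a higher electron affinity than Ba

The general trend: electron affinity increases across a period and decreases down a group.
(A) Sn (period 5, group 14) vs Sb (period 5, group 15): the stated order contradicts the simple trend.
(B) F (period 2, group 17) vs As (period 4, group 15): the stated order agrees with the simple trend.
(C) Ge (period 4, group 14) vs Sr (period 5, group 2): the stated order agrees with the simple trend.
(D) F (period 2, group 17) vs Ba (period 6, group 2): the stated order agrees with the simple trend.
The exception is (A): adding an electron to Sb's half-filled 5p³ is unfavourable, so Sn has the more exothermic EA.

(A)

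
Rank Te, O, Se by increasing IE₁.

Te < Se < O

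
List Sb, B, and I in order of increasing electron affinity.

B < Sb < I

B is in period 2, group 13; Sb is in period 5, group 15; I is in period 5, group 17.
Atoms with high Z_eff and room in the valence shell (especially the halogens) have the most exothermic electron affinities.
These span different periods and groups, so the two trends combine.
Sb > B: the two effects oppose for this pair; the across-period effect wins (103 vs 27 kJ/mol).
I > Sb: I lies to the right of Sb in period 5, so the across-period effect alone puts I higher.
Approximate values (kJ/mol): B 27, Sb 103, I 295.
So from lowest to highest: B < Sb < I.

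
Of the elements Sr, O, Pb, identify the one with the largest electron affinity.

O

O is in period 2, group 16; Sr is in period 5, group 2; Pb is in period 6, group 14.
Atoms with high Z_eff and room in the valence shell (especially the halogens) have the most exothermic electron affinities.
These span different periods and groups, so the two trends combine.
Pb > Sr: the two effects oppose for this pair; the across-period effect wins (35 vs 5 kJ/mol).
O > Pb: both effects reinforce here, so O is clearly the higher of the two.
For reference (kJ/mol): O 141, Sr 5, Pb 35.
The largest electron affinity among these belongs to O.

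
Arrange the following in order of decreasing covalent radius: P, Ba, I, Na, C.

Ba > Na > I > P > C

C is in period 2, group 14; Na is in period 3, group 1; P is in period 3, group 15; I is in period 5, group 17; Ba is in period 6, group 2.
Radius decreases left→right (rising Z_eff, same n) and increases top→bottom (higher n).
Here both period and group differ, so the two effects have to be weighed against each other.
P > C: period and group pull opposite ways; the down-group shift dominates (111 vs 75 pm).
I > P: the two effects oppose for this pair; the down-group effect wins (133 vs 111 pm).
Na > I: period and group pull opposite ways; the across-period shift dominates (155 vs 133 pm).
Ba > Na: the two effects oppose for this pair; the down-group effect wins (196 vs 155 pm).
Tabulated atomic radius (pm): C 75, Na 155, P 111, I 133, Ba 196.
So from largest to smallest: Ba > Na > I > P > C.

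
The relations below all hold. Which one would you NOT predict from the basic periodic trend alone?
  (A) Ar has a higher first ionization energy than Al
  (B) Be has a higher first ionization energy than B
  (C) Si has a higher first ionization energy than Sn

The general trend: first ionization energy increases across a period and decreases down a group.
(A) Ar (period 3, group 18) vs Al (period 3, group 13): the stated order agrees with the simple trend.
(B) Be (period 2, group 2) vs B (period 2, group 13): the stated order contradicts the simple trend.
(C) Si (period 3, group 14) vs Sn (period 5, group 14): the stated order agrees with the simple trend.
The exception is (B): removing B's lone 2p electron is easier than breaking Be's filled 2s².

(B)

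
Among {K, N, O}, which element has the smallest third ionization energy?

K

IE_3 is the cost of taking one more electron from the +2 cation: K²⁺ is already 1 electron into the core; N²⁺ still has 3 valence electrons; O²⁺ still has 4 valence electrons.
Usually core removal costs more than valence removal, but here the competition is close: a tightly held n=2 valence electron can cost more to remove than an n=3 core electron, so the actual values have to decide it.
Valence configurations: N²⁺ [He]2s²2p¹, O²⁺ [He]2s²2p².
Approximate IE_3 values (kJ/mol): K 4420, N 4578, O 5300.
Hence IE_3: K < N < O.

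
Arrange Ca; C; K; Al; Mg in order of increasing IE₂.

Consider each +1 ion: Ca⁺ still has 1 valence electron; C⁺ still has 3 valence electrons; K⁺ is the bare [Ar] core; Al⁺ still has 2 valence electrons; Mg⁺ still has 1 valence electron.
Pulling an electron out of a noble-gas core costs far more than removing a remaining valence electron, so K sits at the high end of IE_2.
Valence configurations: Ca⁺ [Ar]4s¹, C⁺ [He]2s²2p¹, Al⁺ [Ne]3s², Mg⁺ [Ne]3s¹.
The numbers (kJ/mol): Ca 1145, C 2353, K 3052, Al 1817, Mg 1451.
Hence IE_2: Ca < Mg < Al < C < K.

Ca < Mg < Al < C < K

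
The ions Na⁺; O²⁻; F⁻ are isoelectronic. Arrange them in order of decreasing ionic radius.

All of these have 10 electrons, so size is governed by nuclear charge alone: the more protons, the stronger the pull on the same electron cloud, and the smaller the ion.
Nuclear charges: Na⁺ (Z=11), F⁻ (Z=9), O²⁻ (Z=8).
Largest to smallest: O²⁻ > F⁻ > Na⁺.

O²⁻, F⁻, Na⁺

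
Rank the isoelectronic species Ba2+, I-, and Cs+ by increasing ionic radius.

Ba2+ < Cs+ < I-

All of these have 54 electrons, so size is governed by nuclear charge alone: the more protons, the stronger the pull on the same electron cloud, and the smaller the ion.
Nuclear charges: Ba2+ (Z=56), Cs+ (Z=55), I- (Z=53).
Smallest to largest: Ba2+ < Cs+ < I-.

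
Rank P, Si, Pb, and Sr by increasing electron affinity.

Sr < Pb < P < Si

EA tends to increase across a period and decrease down a group, though the pattern is less regular than for IE or radius.
Neither a single period nor a single group — weigh both effects.
Pb > Sr: the two effects oppose for this pair; the across-period effect wins (35 vs 5 kJ/mol).
P > Pb: relative to Pb, both the across-period and down-group shifts push P's electron affinity up.
Si > P: this pair runs against the simple trend — see the exception note.
Note the exception: Si has a higher electron affinity than P, contrary to the simple trend — adding an electron to P's half-filled 3p³ is unfavourable, so Si (3p²) has the more exothermic EA.
Approximate values (kJ/mol): Si 134, P 72, Sr 5, Pb 35.
So from lowest to highest: Sr < Pb < P < Si.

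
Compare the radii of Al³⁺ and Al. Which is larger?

Forming Al³⁺ removes 3 electrons from Al. Fewer electrons for the same nuclear charge means less shielding and a higher Z_eff on the remaining electrons, and for main-group metals the entire outer shell is lost.
A cation is smaller than its parent atom: Al³⁺ < Al.

Al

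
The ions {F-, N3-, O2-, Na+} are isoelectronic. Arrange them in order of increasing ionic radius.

All of these have 10 electrons, so size is governed by nuclear charge alone: the more protons, the stronger the pull on the same electron cloud, and the smaller the ion.
Nuclear charges: Na+ (Z=11), F- (Z=9), O2- (Z=8), N3- (Z=7).
Smallest to largest: Na+ < F- < O2- < N3-.

Na+ < F- < O2- < N3-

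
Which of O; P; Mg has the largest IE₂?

O

After 1 electron has been removed, what remains? O⁺ still has 5 valence electrons; P⁺ still has 4 valence electrons; Mg⁺ still has 1 valence electron.
All are still removing valence electrons, so compare the +1 ions as you would atoms: IE_2 generally rises across a period (higher Z_eff) and falls down a group (larger shell), subject to the usual subshell exceptions.
Valence configurations: O⁺ [He]2s²2p³, P⁺ [Ne]3s²3p², Mg⁺ [Ne]3s¹.
Approximate IE_2 values (kJ/mol): O 3388, P 1907, Mg 1451.
So the second ionization energies run Mg < P < O.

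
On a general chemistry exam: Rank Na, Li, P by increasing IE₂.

Consider each +1 ion: Na⁺ is the bare [Ne] core; Li⁺ is the bare [He] core; P⁺ still has 4 valence electrons.
Pulling an electron out of a noble-gas core costs far more than removing a remaining valence electron, so Na and Li sit at the high end of IE_2.
Approximate IE_2 values (kJ/mol): Na 4562, Li 7298, P 1907.
So the second ionization energies run P < Na < Li.

P, Na, Li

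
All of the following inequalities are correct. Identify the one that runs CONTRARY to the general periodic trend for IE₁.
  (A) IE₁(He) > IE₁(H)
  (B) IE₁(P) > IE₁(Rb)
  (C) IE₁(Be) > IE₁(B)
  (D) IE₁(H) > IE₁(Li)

The general trend: IE₁ increases across a period and decreases down a group.
(A) He (period 1, group 18) vs H (period 1, group 1): the stated order agrees with the simple trend.
(B) P (period 3, group 15) vs Rb (period 5, group 1): the stated order agrees with the simple trend.
(C) Be (period 2, group 2) vs B (period 2, group 13): the stated order contradicts the simple trend.
(D) H (period 1, group 1) vs Li (period 2, group 1): the stated order agrees with the simple trend.
The exception is (C): removing B's lone 2p electron is easier than breaking Be's filled 2s².

(C)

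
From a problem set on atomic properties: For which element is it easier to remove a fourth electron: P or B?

P

IE_4 is the cost of taking one more electron from the +3 cation: P³⁺ still has 2 valence electrons; B³⁺ is the bare [He] core.
Pulling an electron out of a noble-gas core costs far more than removing a remaining valence electron, so B sits at the high end of IE_4.
The numbers (kJ/mol): P 4964, B 25026.
Hence IE_4: P < B.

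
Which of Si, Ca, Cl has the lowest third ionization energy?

After 2 electrons have been removed, what remains? Si²⁺ still has 2 valence electrons; Ca²⁺ is the bare [Ar] core; Cl²⁺ still has 5 valence electrons.
Core electrons are held far more tightly than valence electrons, so Ca tops the IE_3 order.
Valence configurations: Si²⁺ [Ne]3s², Cl²⁺ [Ne]3s²3p³.
The numbers (kJ/mol): Si 3232, Ca 4912, Cl 3822.
Overall IE_3 order: Si < Cl < Ca.

Si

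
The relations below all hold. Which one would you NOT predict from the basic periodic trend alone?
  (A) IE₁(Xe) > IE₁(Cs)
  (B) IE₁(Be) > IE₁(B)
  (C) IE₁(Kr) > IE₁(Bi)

The general trend: first ionization energy increases across a period and decreases down a group.
(A) Xe (period 5, group 18) vs Cs (period 6, group 1): the stated order agrees with the simple trend.
(B) Be (period 2, group 2) vs B (period 2, group 13): the stated order contradicts the simple trend.
(C) Kr (period 4, group 18) vs Bi (period 6, group 15): the stated order agrees with the simple trend.
The exception is (B): removing B's lone 2p electron is easier than breaking Be's filled 2s².

(B)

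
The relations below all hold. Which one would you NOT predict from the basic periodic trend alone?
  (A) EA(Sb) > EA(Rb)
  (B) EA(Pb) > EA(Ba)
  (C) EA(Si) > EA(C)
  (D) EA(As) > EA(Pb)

The general trend: electron affinity increases across a period and decreases down a group.
(A) Sb (period 5, group 15) vs Rb (period 5, group 1): the stated order agrees with the simple trend.
(B) Pb (period 6, group 14) vs Ba (period 6, group 2): the stated order agrees with the simple trend.
(C) Si (period 3, group 14) vs C (period 2, group 14): the stated order contradicts the simple trend.
(D) As (period 4, group 15) vs Pb (period 6, group 14): the stated order agrees with the simple trend.
The exception is (C): Si's larger, more diffuse 3p orbitals accept an added electron slightly more readily than C's compact 2p.

(C)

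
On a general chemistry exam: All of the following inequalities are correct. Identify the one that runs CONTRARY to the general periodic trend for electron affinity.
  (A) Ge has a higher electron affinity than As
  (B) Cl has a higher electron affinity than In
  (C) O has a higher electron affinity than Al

The general trend: electron affinity increases across a period and decreases down a group.
(A) Ge (period 4, group 14) vs As (period 4, group 15): the stated order contradicts the simple trend.
(B) Cl (period 3, group 17) vs In (period 5, group 13): the stated order agrees with the simple trend.
(C) O (period 2, group 16) vs Al (period 3, group 13): the stated order agrees with the simple trend.
The exception is (A): adding an electron to As's half-filled 4p³ is unfavourable, so Ge (4p²) has the more exothermic EA.

(A)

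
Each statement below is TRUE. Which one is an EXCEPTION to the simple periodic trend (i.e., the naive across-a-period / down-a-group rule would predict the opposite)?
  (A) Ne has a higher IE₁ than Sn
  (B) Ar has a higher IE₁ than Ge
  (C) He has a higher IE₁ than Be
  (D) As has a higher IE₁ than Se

(D)

The general trend: IE₁ increases across a period and decreases down a group.
(A) Ne (period 2, group 18) vs Sn (period 5, group 14): the stated order agrees with the simple trend.
(B) Ar (period 3, group 18) vs Ge (period 4, group 14): the stated order agrees with the simple trend.
(C) He (period 1, group 18) vs Be (period 2, group 2): the stated order agrees with the simple trend.
(D) As (period 4, group 15) vs Se (period 4, group 16): the stated order contradicts the simple trend.
The exception is (D): Se (4p⁴) ionizes more easily than half-filled As (4p³).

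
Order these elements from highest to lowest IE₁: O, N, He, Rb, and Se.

He > N > O > Se > Rb

He is in period 1, group 18; N is in period 2, group 15; O is in period 2, group 16; Se is in period 4, group 16; Rb is in period 5, group 1.
IE₁ increases left→right with effective nuclear charge and decreases top→bottom as the valence shell moves farther out.
These span different periods and groups, so the two trends combine.
Se > Rb: both effects reinforce here, so Se is clearly the higher of the two.
O > Se: they share group 16; the group trend gives O the larger value.
N > O: this pair runs against the simple trend — see the exception note.
He > N: relative to N, both the across-period and down-group shifts push He's first ionization energy up.
Note the exception: N has a higher first ionization energy than O, contrary to the simple trend — pairing an electron in O's 2p⁴ costs repulsion energy, so O ionizes more easily than half-filled N (2p³).
Approximate values (kJ/mol): He 2372, N 1402, O 1314, Se 941, Rb 403.
So from highest to lowest: He > N > O > Se > Rb.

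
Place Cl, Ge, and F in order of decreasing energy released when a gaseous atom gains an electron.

Cl > F > Ge

F is in period 2, group 17; Cl is in period 3, group 17; Ge is in period 4, group 14.
EA tends to increase across a period and decrease down a group, though the pattern is less regular than for IE or radius.
Here both period and group differ, so the two effects have to be weighed against each other.
F > Ge: both effects reinforce here, so F is clearly the higher of the two.
Cl > F: this pair runs against the simple trend — see the exception note.
Note the exception: Cl has a higher electron affinity than F, contrary to the simple trend — F's small 2p subshell makes the incoming electron feel strong e⁻–e⁻ repulsion, so Cl actually releases more energy on gaining an electron.
For reference (kJ/mol): F 328, Cl 349, Ge 119.
So from highest to lowest: Cl > F > Ge.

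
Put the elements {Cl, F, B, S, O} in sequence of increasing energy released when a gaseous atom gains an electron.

B < O < S < F < Cl

B is in period 2, group 13; O is in period 2, group 16; F is in period 2, group 17; S is in period 3, group 16; Cl is in period 3, group 17.
Electron affinity generally becomes more exothermic across a period toward the halogens and less exothermic down a group.
These span different periods and groups, so the two trends combine.
O > B: O lies to the right of B in period 2, so the across-period effect alone puts O higher.
S > O: this pair runs against the simple trend — see the exception note.
F > S: relative to S, both the across-period and down-group shifts push F's electron affinity up.
Cl > F: this pair runs against the simple trend — see the exception note.
Note the exception: S has a higher electron affinity than O, contrary to the simple trend — the compact 2p subshell of O repels the added electron more than S's larger 3p does.
Note the exception: Cl has a higher electron affinity than F, contrary to the simple trend — F's small 2p subshell makes the incoming electron feel strong e⁻–e⁻ repulsion, so Cl actually releases more energy on gaining an electron.
Approximate values (kJ/mol): B 27, O 141, F 328, S 200, Cl 349.
So from lowest to highest: B < O < S < F < Cl.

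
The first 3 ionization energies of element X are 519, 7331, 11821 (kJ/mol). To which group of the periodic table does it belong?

Group 1

Look for the largest jump between consecutive ionization energies: IE2/IE1 ≈ 14.1, far larger than any earlier ratio.
That jump marks the point where a core electron is being removed. So the atom has 1 valence electron.
A main-group element with 1 valence electron is in group 1.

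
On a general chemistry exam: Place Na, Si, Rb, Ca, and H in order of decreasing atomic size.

H is in period 1, group 1; Na is in period 3, group 1; Si is in period 3, group 14; Ca is in period 4, group 2; Rb is in period 5, group 1.
Radius decreases left→right (rising Z_eff, same n) and increases top→bottom (higher n).
These span different periods and groups, so the two trends combine.
Si > H: period and group pull opposite ways; the down-group shift dominates (116 vs 32 pm).
Na > Si: both are in period 3; the period trend gives Na the larger value.
Ca > Na: period and group pull opposite ways; the down-group shift dominates (171 vs 155 pm).
Rb > Ca: both effects reinforce here, so Rb is clearly the larger of the two.
For reference (pm): H 32, Na 155, Si 116, Ca 171, Rb 210.
So from largest to smallest: Rb > Ca > Na > Si > H.

Rb, Ca, Na, Si, H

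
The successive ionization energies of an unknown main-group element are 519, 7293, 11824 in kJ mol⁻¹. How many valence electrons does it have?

1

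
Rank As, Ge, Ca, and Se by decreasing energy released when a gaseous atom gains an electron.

Ca is in period 4, group 2; Ge is in period 4, group 14; As is in period 4, group 15; Se is in period 4, group 16.
Atoms with high Z_eff and room in the valence shell (especially the halogens) have the most exothermic electron affinities.
All lie in period 4; the across-period trend (electron affinity increases left to right) applies, with the exception below.
Note the exception: Ge has a higher electron affinity than As, contrary to the simple trend — adding an electron to As's half-filled 4p³ is unfavourable, so Ge (4p²) has the more exothermic EA.
For reference (kJ/mol): Ca 2, Ge 119, As 78, Se 195.
So from highest to lowest: Se > Ge > As > Ca.

Se > Ge > As > Ca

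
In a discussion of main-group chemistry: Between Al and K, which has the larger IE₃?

K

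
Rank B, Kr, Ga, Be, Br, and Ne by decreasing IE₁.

Ne > Kr > Br > Be > B > Ga

Be is in period 2, group 2; B is in period 2, group 13; Ne is in period 2, group 18; Ga is in period 4, group 13; Br is in period 4, group 17; Kr is in period 4, group 18.
Across a period the outer electron is held more tightly (higher IE₁); down a group it sits in a higher shell, more shielded, and comes off more easily.
These span different periods and groups, so the two trends combine.
B > Ga: they share group 13; the group trend gives B the larger value.
Be > B: this pair runs against the simple trend — see the exception note.
Br > Be: period and group pull opposite ways; the across-period shift dominates (1140 vs 900 kJ/mol).
Kr > Br: both are in period 4; the period trend gives Kr the larger value.
Ne > Kr: Ne sits above Kr in group 18, so the down-group effect alone puts Ne higher.
Note the exception: Be has a higher first ionization energy than B, contrary to the simple trend — removing B's lone 2p electron is easier than breaking Be's filled 2s².
For reference (kJ/mol): Be 900, B 801, Ne 2081, Ga 579, Br 1140, Kr 1351.
So from highest to lowest: Ne > Kr > Br > Be > B > Ga.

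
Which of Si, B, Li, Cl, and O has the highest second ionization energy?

After 1 electron has been removed, what remains? Si⁺ still has 3 valence electrons; B⁺ still has 2 valence electrons; Li⁺ is the bare [He] core; Cl⁺ still has 6 valence electrons; O⁺ still has 5 valence electrons.
Breaking into a closed-shell core is much more expensive than removing a leftover valence electron — Li has the largest IE_2 here.
Valence configurations: Si⁺ [Ne]3s²3p¹, B⁺ [He]2s², Cl⁺ [Ne]3s²3p⁴, O⁺ [He]2s²2p³.
The numbers (kJ/mol): Si 1577, B 2427, Li 7298, Cl 2298, O 3388.
So the second ionization energies run Si < Cl < B < O < Li.

Li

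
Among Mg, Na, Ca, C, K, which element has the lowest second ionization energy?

Consider each +1 ion: Mg⁺ still has 1 valence electron; Na⁺ is the bare [Ne] core; Ca⁺ still has 1 valence electron; C⁺ still has 3 valence electrons; K⁺ is the bare [Ar] core.
Pulling an electron out of a noble-gas core costs far more than removing a remaining valence electron, so K and Na sit at the high end of IE_2.
Valence configurations: Mg⁺ [Ne]3s¹, Ca⁺ [Ar]4s¹, C⁺ [He]2s²2p¹.
Tabulated IE_2 (kJ/mol): Mg 1451, Na 4562, Ca 1145, C 2353, K 3052.
So the second ionization energies run Ca < Mg < C < K < Na.

Ca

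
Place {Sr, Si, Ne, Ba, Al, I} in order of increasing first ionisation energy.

Ba < Sr < Al < Si < I < Ne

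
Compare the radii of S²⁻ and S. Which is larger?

S²⁻

Forming S²⁻ adds 2 electrons to S. More electron–electron repulsion in the same shell, with unchanged nuclear charge, lets the cloud expand.
An anion is larger than its parent atom: S²⁻ > S.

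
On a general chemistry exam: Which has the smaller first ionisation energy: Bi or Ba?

IE₁ increases left→right with effective nuclear charge and decreases top→bottom as the valence shell moves farther out.
All lie in period 6, so first ionization energy increases left to right.
So Ba has the smaller first ionisation energy (Ba < Bi).

Ba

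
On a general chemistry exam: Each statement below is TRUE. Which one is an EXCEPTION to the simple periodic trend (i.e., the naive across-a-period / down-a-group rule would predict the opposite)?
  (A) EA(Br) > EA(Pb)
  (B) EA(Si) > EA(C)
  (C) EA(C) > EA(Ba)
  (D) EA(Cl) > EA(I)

The general trend: electron affinity increases across a period and decreases down a group.
(A) Br (period 4, group 17) vs Pb (period 6, group 14): the stated order agrees with the simple trend.
(B) Si (period 3, group 14) vs C (period 2, group 14): the stated order contradicts the simple trend.
(C) C (period 2, group 14) vs Ba (period 6, group 2): the stated order agrees with the simple trend.
(D) Cl (period 3, group 17) vs I (period 5, group 17): the stated order agrees with the simple trend.
The exception is (B): Si's larger, more diffuse 3p orbitals accept an added electron slightly more readily than C's compact 2p.

(B)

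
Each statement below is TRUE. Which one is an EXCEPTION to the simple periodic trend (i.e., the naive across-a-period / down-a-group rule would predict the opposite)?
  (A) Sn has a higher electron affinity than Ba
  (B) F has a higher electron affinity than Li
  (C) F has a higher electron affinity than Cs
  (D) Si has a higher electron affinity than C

The general trend: electron affinity increases across a period and decreases down a group.
(A) Sn (period 5, group 14) vs Ba (period 6, group 2): the stated order agrees with the simple trend.
(B) F (period 2, group 17) vs Li (period 2, group 1): the stated order agrees with the simple trend.
(C) F (period 2, group 17) vs Cs (period 6, group 1): the stated order agrees with the simple trend.
(D) Si (period 3, group 14) vs C (period 2, group 14): the stated order contradicts the simple trend.
The exception is (D): Si's larger, more diffuse 3p orbitals accept an added electron slightly more readily than C's compact 2p.

(D)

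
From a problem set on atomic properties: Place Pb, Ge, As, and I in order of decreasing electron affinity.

Ge is in period 4, group 14; As is in period 4, group 15; I is in period 5, group 17; Pb is in period 6, group 14.
Electron affinity generally becomes more exothermic across a period toward the halogens and less exothermic down a group.
These span different periods and groups, so the two trends combine.
As > Pb: relative to Pb, both the across-period and down-group shifts push As's electron affinity up.
Ge > As: this pair runs against the simple trend — see the exception note.
I > Ge: the two effects oppose for this pair; the across-period effect wins (295 vs 119 kJ/mol).
Note the exception: Ge has a higher electron affinity than As, contrary to the simple trend — adding an electron to As's half-filled 4p³ is unfavourable, so Ge (4p²) has the more exothermic EA.
Tabulated electron affinity (kJ/mol): Ge 119, As 78, I 295, Pb 35.
So from highest to lowest: I > Ge > As > Pb.

I > Ge > As > Pb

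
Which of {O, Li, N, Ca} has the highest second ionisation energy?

Li

The second ionization energy removes an electron from the +1 ion. For each element: O⁺ still has 5 valence electrons; Li⁺ is the bare [He] core; N⁺ still has 4 valence electrons; Ca⁺ still has 1 valence electron.
Core electrons are held far more tightly than valence electrons, so Li tops the IE_2 order.
Valence configurations: O⁺ [He]2s²2p³, N⁺ [He]2s²2p², Ca⁺ [Ar]4s¹.
Tabulated IE_2 (kJ/mol): O 3388, Li 7298, N 2856, Ca 1145.
Hence IE_2: Ca < N < O < Li.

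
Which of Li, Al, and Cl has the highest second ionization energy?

Li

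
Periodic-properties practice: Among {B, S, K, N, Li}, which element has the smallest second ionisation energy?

S

IE_2 is the cost of taking one more electron from the +1 cation: B⁺ still has 2 valence electrons; S⁺ still has 5 valence electrons; K⁺ is the bare [Ar] core; N⁺ still has 4 valence electrons; Li⁺ is the bare [He] core.
Breaking into a closed-shell core is much more expensive than removing a leftover valence electron — K and Li have the largest IE_2 here.
Valence configurations: B⁺ [He]2s², S⁺ [Ne]3s²3p³, N⁺ [He]2s²2p².
Approximate IE_2 values (kJ/mol): B 2427, S 2252, K 3052, N 2856, Li 7298.
Overall IE_2 order: S < B < N < K < Li.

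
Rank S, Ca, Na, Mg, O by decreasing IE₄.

Mg > Na > O > Ca > S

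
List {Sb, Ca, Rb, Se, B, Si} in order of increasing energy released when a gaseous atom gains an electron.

Ca < B < Rb < Sb < Si < Se

B is in period 2, group 13; Si is in period 3, group 14; Ca is in period 4, group 2; Se is in period 4, group 16; Rb is in period 5, group 1; Sb is in period 5, group 15.
Atoms with high Z_eff and room in the valence shell (especially the halogens) have the most exothermic electron affinities.
Here both period and group differ, so the two effects have to be weighed against each other.
B > Ca: both effects reinforce here, so B is clearly the higher of the two.
Rb > B: this pair runs against the simple trend — see the exception note.
Sb > Rb: Sb lies to the right of Rb in period 5, so the across-period effect alone puts Sb higher.
Si > Sb: period and group pull opposite ways; the down-group shift dominates (134 vs 103 kJ/mol).
Se > Si: the two effects oppose for this pair; the across-period effect wins (195 vs 134 kJ/mol).
Note the exception: Rb has a higher electron affinity than B, contrary to the simple trend — B's ns²np¹ configuration gives only a small electron affinity — the sparsely filled np subshell binds an added electron weakly.
Note the exception: Rb has a higher electron affinity than Ca, contrary to the simple trend — adding an electron to Ca (ns²) has to open a new, higher-energy np subshell, which is unfavourable.
For reference (kJ/mol): B 27, Si 134, Ca 2, Se 195, Rb 47, Sb 103.
So from lowest to highest: Ca < B < Rb < Sb < Si < Se.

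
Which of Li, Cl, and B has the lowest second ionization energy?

Cl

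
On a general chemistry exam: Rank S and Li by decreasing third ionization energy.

IE_3 is the cost of taking one more electron from the +2 cation: S²⁺ still has 4 valence electrons; Li²⁺ is already 1 electron into the core.
Pulling an electron out of a noble-gas core costs far more than removing a remaining valence electron, so Li sits at the high end of IE_3.
Tabulated IE_3 (kJ/mol): S 3357, Li 11815.
Overall IE_3 order: S < Li.

Li, S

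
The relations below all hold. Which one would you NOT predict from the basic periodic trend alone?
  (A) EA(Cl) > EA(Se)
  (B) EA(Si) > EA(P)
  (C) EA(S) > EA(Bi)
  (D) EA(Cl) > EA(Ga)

(B)

The general trend: electron affinity increases across a period and decreases down a group.
(A) Cl (period 3, group 17) vs Se (period 4, group 16): the stated order agrees with the simple trend.
(B) Si (period 3, group 14) vs P (period 3, group 15): the stated order contradicts the simple trend.
(C) S (period 3, group 16) vs Bi (period 6, group 15): the stated order agrees with the simple trend.
(D) Cl (period 3, group 17) vs Ga (period 4, group 13): the stated order agrees with the simple trend.
The exception is (B): adding an electron to P's half-filled 3p³ is unfavourable, so Si (3p²) has the more exothermic EA.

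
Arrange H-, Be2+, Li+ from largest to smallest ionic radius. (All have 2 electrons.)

H- > Li+ > Be2+

All of these have 2 electrons, so size is governed by nuclear charge alone: the more protons, the stronger the pull on the same electron cloud, and the smaller the ion.
Nuclear charges: Be2+ (Z=4), Li+ (Z=3), H- (Z=1).
Largest to smallest: H- > Li+ > Be2+.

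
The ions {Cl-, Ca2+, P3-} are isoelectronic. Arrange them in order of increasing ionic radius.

Ca2+, Cl-, P3-

All of these have 18 electrons, so size is governed by nuclear charge alone: the more protons, the stronger the pull on the same electron cloud, and the smaller the ion.
Nuclear charges: Ca2+ (Z=20), Cl- (Z=17), P3- (Z=15).
Smallest to largest: Ca2+ < Cl- < P3-.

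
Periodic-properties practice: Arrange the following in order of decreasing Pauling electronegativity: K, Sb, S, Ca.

S is in period 3, group 16; K is in period 4, group 1; Ca is in period 4, group 2; Sb is in period 5, group 15.
EN rises left→right (higher Z_eff, smaller atoms) and falls top→bottom (larger, more shielded atoms).
Neither a single period nor a single group — weigh both effects.
Ca > K: Ca lies to the right of K in period 4, so the across-period effect alone puts Ca higher.
Sb > Ca: period and group pull opposite ways; the across-period shift dominates (2.05 vs 1.00).
S > Sb: relative to Sb, both the across-period and down-group shifts push S's electronegativity up.
For reference (Pauling): S 2.58, K 0.82, Ca 1.00, Sb 2.05.
So from highest to lowest: S > Sb > Ca > K.

S, Sb, Ca, K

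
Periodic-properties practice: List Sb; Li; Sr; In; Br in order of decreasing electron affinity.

Br > Sb > Li > In > Sr

Li is in period 2, group 1; Br is in period 4, group 17; Sr is in period 5, group 2; In is in period 5, group 13; Sb is in period 5, group 15.
EA tends to increase across a period and decrease down a group, though the pattern is less regular than for IE or radius.
Here both period and group differ, so the two effects have to be weighed against each other.
In > Sr: both are in period 5; the period trend gives In the larger value.
Li > In: period and group pull opposite ways; the down-group shift dominates (60 vs 29 kJ/mol).
Sb > Li: period and group pull opposite ways; the across-period shift dominates (103 vs 60 kJ/mol).
Br > Sb: relative to Sb, both the across-period and down-group shifts push Br's electron affinity up.
Tabulated electron affinity (kJ/mol): Li 60, Br 325, Sr 5, In 29, Sb 103.
So from highest to lowest: Br > Sb > Li > In > Sr.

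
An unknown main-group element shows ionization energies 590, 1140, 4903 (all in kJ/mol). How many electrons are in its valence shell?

2

Look for the largest jump between consecutive ionization energies: IE3/IE2 ≈ 4.3, far larger than any earlier ratio.
That jump marks the point where a core electron is being removed. So the atom has 2 valence electrons.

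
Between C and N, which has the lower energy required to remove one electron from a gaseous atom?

C

Across a period the outer electron is held more tightly (higher IE₁); down a group it sits in a higher shell, more shielded, and comes off more easily.
All lie in period 2, so first ionization energy increases left to right.
So C has the lower energy required to remove one electron from a gaseous atom (C < N).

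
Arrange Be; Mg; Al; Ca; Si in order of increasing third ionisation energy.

The third ionization energy removes an electron from the +2 ion. For each element: Be²⁺ is the bare [He] core; Mg²⁺ is the bare [Ne] core; Al²⁺ still has 1 valence electron; Ca²⁺ is the bare [Ar] core; Si²⁺ still has 2 valence electrons.
Pulling an electron out of a noble-gas core costs far more than removing a remaining valence electron, so Ca, Mg and Be sit at the high end of IE_3.
Valence configurations: Al²⁺ [Ne]3s¹, Si²⁺ [Ne]3s².
Approximate IE_3 values (kJ/mol): Be 14849, Mg 7733, Al 2745, Ca 4912, Si 3232.
So the third ionization energies run Al < Si < Ca < Mg < Be.

Al, Si, Ca, Mg, Be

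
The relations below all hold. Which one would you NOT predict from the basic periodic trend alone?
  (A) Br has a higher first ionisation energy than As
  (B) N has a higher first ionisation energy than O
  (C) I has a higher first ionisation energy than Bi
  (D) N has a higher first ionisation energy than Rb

(B)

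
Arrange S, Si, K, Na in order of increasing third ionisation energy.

Si < S < K < Na

Consider each +2 ion: S²⁺ still has 4 valence electrons; Si²⁺ still has 2 valence electrons; K²⁺ is already 1 electron into the core; Na²⁺ is already 1 electron into the core.
Core electrons are held far more tightly than valence electrons, so K and Na top the IE_3 order.
Valence configurations: S²⁺ [Ne]3s²3p², Si²⁺ [Ne]3s².
Approximate IE_3 values (kJ/mol): S 3357, Si 3232, K 4420, Na 6910.
So the third ionization energies run Si < S < K < Na.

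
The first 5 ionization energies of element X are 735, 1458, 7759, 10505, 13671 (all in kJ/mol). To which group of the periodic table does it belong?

Group 2

Look for the largest jump between consecutive ionization energies: IE3/IE2 ≈ 5.3, far larger than any earlier ratio.
That jump marks the point where a core electron is being removed. So the atom has 2 valence electrons.
A main-group element with 2 valence electrons is in group 2.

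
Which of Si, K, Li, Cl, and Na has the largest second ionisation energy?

After 1 electron has been removed, what remains? Si⁺ still has 3 valence electrons; K⁺ is the bare [Ar] core; Li⁺ is the bare [He] core; Cl⁺ still has 6 valence electrons; Na⁺ is the bare [Ne] core.
Pulling an electron out of a noble-gas core costs far more than removing a remaining valence electron, so K, Na and Li sit at the high end of IE_2.
Valence configurations: Si⁺ [Ne]3s²3p¹, Cl⁺ [Ne]3s²3p⁴.
Tabulated IE_2 (kJ/mol): Si 1577, K 3052, Li 7298, Cl 2298, Na 4562.
Overall IE_2 order: Si < Cl < K < Na < Li.

Li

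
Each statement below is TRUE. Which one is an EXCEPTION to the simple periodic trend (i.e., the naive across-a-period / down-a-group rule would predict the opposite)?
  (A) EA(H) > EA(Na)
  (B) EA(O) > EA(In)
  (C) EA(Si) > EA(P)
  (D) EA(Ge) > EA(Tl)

The general trend: electron affinity increases across a period and decreases down a group.
(A) H (period 1, group 1) vs Na (period 3, group 1): the stated order agrees with the simple trend.
(B) O (period 2, group 16) vs In (period 5, group 13): the stated order agrees with the simple trend.
(C) Si (period 3, group 14) vs P (period 3, group 15): the stated order contradicts the simple trend.
(D) Ge (period 4, group 14) vs Tl (period 6, group 13): the stated order agrees with the simple trend.
The exception is (C): adding an electron to P's half-filled 3p³ is unfavourable, so Si (3p²) has the more exothermic EA.

(C)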